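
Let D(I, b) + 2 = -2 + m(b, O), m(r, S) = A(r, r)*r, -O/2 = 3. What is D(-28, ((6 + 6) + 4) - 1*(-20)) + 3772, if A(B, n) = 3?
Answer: 3876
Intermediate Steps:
O = -6 (O = -2*3 = -6)
m(r, S) = 3*r
D(I, b) = -4 + 3*b (D(I, b) = -2 + (-2 + 3*b) = -4 + 3*b)
D(-28, ((6 + 6) + 4) - 1*(-20)) + 3772 = (-4 + 3*(((6 + 6) + 4) - 1*(-20))) + 3772 = (-4 + 3*((12 + 4) + 20)) + 3772 = (-4 + 3*(16 + 20)) + 3772 = (-4 + 3*36) + 3772 = (-4 + 108) + 3772 = 104 + 3772 = 3876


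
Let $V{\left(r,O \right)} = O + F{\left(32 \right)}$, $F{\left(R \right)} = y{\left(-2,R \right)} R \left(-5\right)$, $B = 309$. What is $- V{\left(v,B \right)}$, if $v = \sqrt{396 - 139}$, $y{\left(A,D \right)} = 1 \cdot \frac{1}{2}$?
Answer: $-229$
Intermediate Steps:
$y{\left(A,D \right)} = \frac{1}{2}$ ($y{\left(A,D \right)} = 1 \cdot \frac{1}{2} = \frac{1}{2}$)
$F{\left(R \right)} = - \frac{5 R}{2}$ ($F{\left(R \right)} = \frac{R}{2} \left(-5\right) = - \frac{5 R}{2}$)
$v = \sqrt{257} \approx 16.031$
$V{\left(r,O \right)} = -80 + O$ ($V{\left(r,O \right)} = O - 80 = -80 + O$)
$- V{\left(v,B \right)} = - (-80 + 309) = \left(-1\right) 229 = -229$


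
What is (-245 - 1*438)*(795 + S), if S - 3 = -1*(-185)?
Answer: -671389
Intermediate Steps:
S = 188 (S = 3 - 1*(-185) = 3 + 185 = 188)
(-245 - 1*438)*(795 + S) = (-245 - 1*438)*(795 + 188) = (-245 - 438)*983 = -683*983 = -671389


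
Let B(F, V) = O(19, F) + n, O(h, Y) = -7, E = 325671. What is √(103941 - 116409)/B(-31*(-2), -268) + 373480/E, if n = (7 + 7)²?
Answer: 373480/325671 + 2*I*√3117/189 ≈ 1.1468 + 0.59079*I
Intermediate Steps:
n = 196 (n = 14² = 196)
B(F, V) = 189 (B(F, V) = -7 + 196 = 189)
√(103941 - 116409)/B(-31*(-2), -268) + 373480/E = √(103941 - 116409)/189 + 373480/325671 = √(-12468)*(1/189) + 373480*(1/325671) = (2*I*√3117)*(1/189) + 373480/325671 = 2*I*√3117/189 + 373480/325671 = 373480/325671 + 2*I*√3117/189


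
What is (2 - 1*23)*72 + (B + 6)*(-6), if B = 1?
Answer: -1554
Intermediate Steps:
(2 - 1*23)*72 + (B + 6)*(-6) = (2 - 1*23)*72 + (1 + 6)*(-6) = (2 - 23)*72 + 7*(-6) = -21*72 - 42 = -1512 - 42 = -1554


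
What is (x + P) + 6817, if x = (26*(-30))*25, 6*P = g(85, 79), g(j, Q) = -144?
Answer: -12707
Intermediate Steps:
P = -24 (P = (⅙)*(-144) = -24)
x = -19500 (x = -780*25 = -19500)
(x + P) + 6817 = (-19500 - 24) + 6817 = -19524 + 6817 = -12707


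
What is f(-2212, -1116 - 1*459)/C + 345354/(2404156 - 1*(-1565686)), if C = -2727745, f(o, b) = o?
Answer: 475409468617/5414358333145 ≈ 0.087805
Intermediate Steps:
f(-2212, -1116 - 1*459)/C + 345354/(2404156 - 1*(-1565686)) = -2212/(-2727745) + 345354/(2404156 - 1*(-1565686)) = -2212*(-1/2727745) + 345354/(2404156 + 1565686) = 2212/2727745 + 345354/3969842 = 2212/2727745 + 345354*(1/3969842) = 2212/2727745 + 172677/1984921 = 475409468617/5414358333145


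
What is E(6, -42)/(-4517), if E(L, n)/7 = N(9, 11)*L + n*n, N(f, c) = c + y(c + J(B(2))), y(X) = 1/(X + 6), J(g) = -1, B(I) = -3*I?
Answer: -102501/36136 ≈ -2.8365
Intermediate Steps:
y(X) = 1/(6 + X)
N(f, c) = c + 1/(5 + c) (N(f, c) = c + 1/(6 + (c - 1)) = c + 1/(6 + (-1 + c)) = c + 1/(5 + c))
E(L, n) = 7*n² + 1239*L/16 (E(L, n) = 7*(((1 + 11*(5 + 11))/(5 + 11))*L + n*n) = 7*(((1 + 11*16)/16)*L + n²) = 7*(((1 + 176)/16)*L + n²) = 7*(((1/16)*177)*L + n²) = 7*(177*L/16 + n²) = 7*(n² + 177*L/16) = 7*n² + 1239*L/16)
E(6, -42)/(-4517) = (7*(-42)² + (1239/16)*6)/(-4517) = (7*1764 + 3717/8)*(-1/4517) = (12348 + 3717/8)*(-1/4517) = (102501/8)*(-1/4517) = -102501/36136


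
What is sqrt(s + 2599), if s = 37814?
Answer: sqrt(40413) ≈ 201.03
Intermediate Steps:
sqrt(s + 2599) = sqrt(37814 + 2599) = sqrt(40413)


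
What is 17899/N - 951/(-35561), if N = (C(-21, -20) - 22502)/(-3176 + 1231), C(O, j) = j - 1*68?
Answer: 247605262489/160664598 ≈ 1541.1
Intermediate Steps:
C(O, j) = -68 + j (C(O, j) = j - 68 = -68 + j)
N = 4518/389 (N = ((-68 - 20) - 22502)/(-3176 + 1231) = (-88 - 22502)/(-1945) = -22590*(-1/1945) = 4518/389 ≈ 11.614)
17899/N - 951/(-35561) = 17899/(4518/389) - 951/(-35561) = 17899*(389/4518) - 951*(-1/35561) = 6962711/4518 + 951/35561 = 247605262489/160664598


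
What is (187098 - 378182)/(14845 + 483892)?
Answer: -191084/498737 ≈ -0.38314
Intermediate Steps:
(187098 - 378182)/(14845 + 483892) = -191084/498737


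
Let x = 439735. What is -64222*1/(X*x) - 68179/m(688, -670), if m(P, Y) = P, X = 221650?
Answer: -3322610275608493/33528738386000 ≈ -99.097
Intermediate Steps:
-64222*1/(X*x) - 68179/m(688, -670) = -64222/(221650/(1/439735)) - 68179/688 = -64222/(221650/(1/439735)) - 68179*1/688 = -64222/(221650*439735) - 68179/688 = -64222/97467262750 - 68179/688 = -64222*1/97467262750 - 68179/688 = -32111/48733631375 - 68179/688 = -3322610275608493/33528738386000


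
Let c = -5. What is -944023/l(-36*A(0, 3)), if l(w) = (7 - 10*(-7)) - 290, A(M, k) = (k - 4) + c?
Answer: 944023/213 ≈ 4432.0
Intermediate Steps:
A(M, k) = -9 + k (A(M, k) = (k - 4) - 5 = (-4 + k) - 5 = -9 + k)
l(w) = -213 (l(w) = (7 + 70) - 290 = 77 - 290 = -213)
-944023/l(-36*A(0, 3)) = -944023/(-213) = -944023*(-1/213) = 944023/213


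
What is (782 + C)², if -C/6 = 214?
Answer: 252004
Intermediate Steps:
C = -1284 (C = -6*214 = -1284)
(782 + C)² = (782 - 1284)² = (-502)² = 252004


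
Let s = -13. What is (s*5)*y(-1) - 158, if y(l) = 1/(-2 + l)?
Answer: -409/3 ≈ -136.33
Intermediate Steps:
(s*5)*y(-1) - 158 = (-13*5)/(-2 - 1) - 158 = -65/(-3) - 158 = -65*(-⅓) - 158 = 65/3 - 158 = -409/3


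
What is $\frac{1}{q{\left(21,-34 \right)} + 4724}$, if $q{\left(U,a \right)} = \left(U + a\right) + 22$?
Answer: $\frac{1}{4733} \approx 0.00021128$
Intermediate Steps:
$q{\left(U,a \right)} = 22 + U + a$
$\frac{1}{q{\left(21,-34 \right)} + 4724} = \frac{1}{\left(22 + 21 - 34\right) + 4724} = \frac{1}{9 + 4724} = \frac{1}{4733}$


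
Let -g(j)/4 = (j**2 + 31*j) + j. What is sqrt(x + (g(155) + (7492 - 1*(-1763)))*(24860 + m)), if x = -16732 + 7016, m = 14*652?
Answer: 2*I*sqrt(906504874) ≈ 60216.0*I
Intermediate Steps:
g(j) = -128*j - 4*j**2 (g(j) = -4*((j**2 + 31*j) + j) = -4*(j**2 + 32*j) = -128*j - 4*j**2)
m = 9128
x = -9716
sqrt(x + (g(155) + (7492 - 1*(-1763)))*(24860 + m)) = sqrt(-9716 + (-4*155*(32 + 155) + (7492 - 1*(-1763)))*(24860 + 9128)) = sqrt(-9716 + (-4*155*187 + (7492 + 1763))*33988) = sqrt(-9716 + (-115940 + 9255)*33988) = sqrt(-9716 - 106685*33988) = sqrt(-9716 - 3626009780) = sqrt(-3626019496) = 2*I*sqrt(906504874)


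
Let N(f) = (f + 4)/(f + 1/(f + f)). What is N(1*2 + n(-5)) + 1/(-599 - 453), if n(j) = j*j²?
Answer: 30765989/31832468 ≈ 0.96650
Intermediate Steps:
n(j) = j³
N(f) = (4 + f)/(f + 1/(2*f))
N(1*2 + n(-5)) + 1/(-599 - 453) = 2*(1*2 + (-5)³)*(4 + (1*2 + (-5)³))/(1 + 2*(1*2 + (-5)³)²) + 1/(-599 - 453) = 2*(2 - 125)*(4 + (2 - 125))/(1 + 2*(2 - 125)²) + 1/(-1052) = 2*(-123)*(4 - 123)/(1 + 2*(-123)²) - 1/1052 = 2*(-123)*(-119)/(1 + 2*15129) - 1/1052 = 2*(-123)*(-119)/(1 + 30258) - 1/1052 = 2*(-123)*(-119)/30259 - 1/1052 = 2*(-123)*(1/30259)*(-119) - 1/1052 = 29274/30259 - 1/1052 = 30765989/31832468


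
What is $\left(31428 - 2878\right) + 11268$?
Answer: $39818$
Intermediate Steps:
$\left(31428 - 2878\right) + 11268 = 28550 + 11268 = 39818$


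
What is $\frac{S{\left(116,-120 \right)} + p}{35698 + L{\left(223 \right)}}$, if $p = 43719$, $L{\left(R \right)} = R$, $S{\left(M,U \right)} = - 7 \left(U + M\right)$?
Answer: $\frac{43747}{35921} \approx 1.2179$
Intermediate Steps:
$S{\left(M,U \right)} = - 7 M - 7 U$ ($S{\left(M,U \right)} = - 7 \left(M + U\right) = - 7 M - 7 U$)
$\frac{S{\left(116,-120 \right)} + p}{35698 + L{\left(223 \right)}} = \frac{\left(\left(-7\right) 116 - -840\right) + 43719}{35698 + 223} = \frac{\left(-812 + 840\right) + 43719}{35921} = \left(28 + 43719\right) \frac{1}{35921} = 43747 \cdot \frac{1}{35921} = \frac{43747}{35921}$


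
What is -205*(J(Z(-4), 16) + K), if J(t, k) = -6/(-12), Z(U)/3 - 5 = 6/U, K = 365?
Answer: -149855/2 ≈ -74928.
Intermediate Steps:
Z(U) = 15 + 18/U (Z(U) = 15 + 3*(6/U) = 15 + 18/U)
J(t, k) = 1/2 (J(t, k) = -6*(-1/12) = 1/2)
-205*(J(Z(-4), 16) + K) = -205*(1/2 + 365) = -205*731/2 = -149855/2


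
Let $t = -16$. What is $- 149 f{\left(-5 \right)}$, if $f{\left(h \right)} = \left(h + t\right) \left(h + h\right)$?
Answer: $-31290$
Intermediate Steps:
$f{\left(h \right)} = 2 h \left(-16 + h\right)$ ($f{\left(h \right)} = \left(h - 16\right) \left(h + h\right) = \left(-16 + h\right) 2 h = 2 h \left(-16 + h\right)$)
$- 149 f{\left(-5 \right)} = - 149 \cdot 2 \left(-5\right) \left(-16 - 5\right) = - 149 \cdot 2 \left(-5\right) \left(-21\right) = \left(-149\right) 210 = -31290$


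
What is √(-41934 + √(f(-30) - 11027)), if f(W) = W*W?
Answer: √(-41934 + I*√10127) ≈ 0.246 + 204.78*I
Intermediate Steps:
f(W) = W²
√(-41934 + √(f(-30) - 11027)) = √(-41934 + √((-30)² - 11027)) = √(-41934 + √(900 - 11027)) = √(-41934 + √(-10127)) = √(-41934 + I*√10127)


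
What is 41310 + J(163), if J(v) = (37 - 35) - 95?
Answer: 41217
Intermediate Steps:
J(v) = -93 (J(v) = 2 - 95 = -93)
41310 + J(163) = 41310 - 93 = 41217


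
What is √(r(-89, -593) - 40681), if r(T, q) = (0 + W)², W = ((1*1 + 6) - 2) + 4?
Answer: 10*I*√406 ≈ 201.49*I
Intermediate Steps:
W = 9 (W = ((1 + 6) - 2) + 4 = (7 - 2) + 4 = 5 + 4 = 9)
r(T, q) = 81 (r(T, q) = (0 + 9)² = 9² = 81)
√(r(-89, -593) - 40681) = √(81 - 40681) = √(-40600) = 10*I*√406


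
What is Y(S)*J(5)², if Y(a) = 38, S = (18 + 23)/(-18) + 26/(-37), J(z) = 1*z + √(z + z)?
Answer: 1330 + 380*√10 ≈ 2531.7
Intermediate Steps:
J(z) = z + √2*√z (J(z) = z + √(2*z) = z + √2*√z)
S = -1985/666 (S = 41*(-1/18) + 26*(-1/37) = -41/18 - 26/37 = -1985/666 ≈ -2.9805)
Y(S)*J(5)² = 38*(5 + √2*√5)² = 38*(5 + √10)²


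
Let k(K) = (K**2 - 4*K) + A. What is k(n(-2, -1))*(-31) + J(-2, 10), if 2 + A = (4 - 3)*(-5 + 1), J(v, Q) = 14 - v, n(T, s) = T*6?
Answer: -5750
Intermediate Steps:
n(T, s) = 6*T
A = -6 (A = -2 + (4 - 3)*(-5 + 1) = -2 + 1*(-4) = -2 - 4 = -6)
k(K) = -6 + K**2 - 4*K (k(K) = (K**2 - 4*K) - 6 = -6 + K**2 - 4*K)
k(n(-2, -1))*(-31) + J(-2, 10) = (-6 + (6*(-2))**2 - 24*(-2))*(-31) + (14 - 1*(-2)) = (-6 + (-12)**2 - 4*(-12))*(-31) + (14 + 2) = (-6 + 144 + 48)*(-31) + 16 = 186*(-31) + 16 = -5766 + 16 = -5750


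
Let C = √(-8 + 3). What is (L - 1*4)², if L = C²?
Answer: 81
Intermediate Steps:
C = I*√5 (C = √(-5) = I*√5 ≈ 2.2361*I)
L = -5 (L = (I*√5)² = -5)
(L - 1*4)² = (-5 - 1*4)² = (-5 - 4)² = (-9)² = 81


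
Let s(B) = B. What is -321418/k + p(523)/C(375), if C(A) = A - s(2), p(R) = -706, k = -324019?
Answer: -108868500/120859087 ≈ -0.90079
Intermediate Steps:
C(A) = -2 + A (C(A) = A - 1*2 = A - 2 = -2 + A)
-321418/k + p(523)/C(375) = -321418/(-324019) - 706/(-2 + 375) = -321418*(-1/324019) - 706/373 = 321418/324019 - 706*1/373 = 321418/324019 - 706/373 = -108868500/120859087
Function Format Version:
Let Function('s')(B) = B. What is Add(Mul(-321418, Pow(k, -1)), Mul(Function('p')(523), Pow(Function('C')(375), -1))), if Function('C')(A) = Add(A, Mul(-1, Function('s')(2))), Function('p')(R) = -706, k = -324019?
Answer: Rational(-108868500, 120859087) ≈ -0.90079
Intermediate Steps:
Function('C')(A) = Add(-2, A) (Function('C')(A) = Add(A, Mul(-1, 2)) = Add(A, -2) = Add(-2, A))
Add(Mul(-321418, Pow(k, -1)), Mul(Function('p')(523), Pow(Function('C')(375), -1))) = Add(Mul(-321418, Pow(-324019, -1)), Mul(-706, Pow(Add(-2, 375), -1))) = Add(Mul(-321418, Rational(-1, 324019)), Mul(-706, Pow(373, -1))) = Add(Rational(321418, 324019), Mul(-706, Rational(1, 373))) = Add(Rational(321418, 324019), Rational(-706, 373)) = Rational(-108868500, 120859087)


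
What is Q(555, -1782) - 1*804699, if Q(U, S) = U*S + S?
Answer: -1795491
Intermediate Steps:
Q(U, S) = S + S*U (Q(U, S) = S*U + S = S + S*U)
Q(555, -1782) - 1*804699 = -1782*(1 + 555) - 1*804699 = -1782*556 - 804699 = -990792 - 804699 = -1795491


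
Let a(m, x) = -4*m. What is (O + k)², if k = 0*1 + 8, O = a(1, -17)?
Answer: 16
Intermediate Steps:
O = -4 (O = -4*1 = -4)
k = 8 (k = 0 + 8 = 8)
(O + k)² = (-4 + 8)² = 4² = 16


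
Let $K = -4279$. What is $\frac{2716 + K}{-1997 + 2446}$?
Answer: $- \frac{1563}{449} \approx -3.4811$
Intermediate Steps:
$\frac{2716 + K}{-1997 + 2446} = \frac{2716 - 4279}{-1997 + 2446} = - \frac{1563}{449}$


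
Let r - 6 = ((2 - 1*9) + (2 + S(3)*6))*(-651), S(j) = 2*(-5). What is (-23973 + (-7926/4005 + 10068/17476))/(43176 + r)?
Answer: -139833462098/498671084655 ≈ -0.28041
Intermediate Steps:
S(j) = -10
r = 42321 (r = 6 + ((2 - 1*9) + (2 - 10*6))*(-651) = 6 + ((2 - 9) + (2 - 60))*(-651) = 6 + (-7 - 58)*(-651) = 6 - 65*(-651) = 6 + 42315 = 42321)
(-23973 + (-7926/4005 + 10068/17476))/(43176 + r) = (-23973 + (-7926/4005 + 10068/17476))/(43176 + 42321) = (-23973 + (-7926*1/4005 + 10068*(1/17476)))/85497 = (-23973 + (-2642/1335 + 2517/4369))*(1/85497) = (-23973 - 8182703/5832615)*(1/85497) = -139833462098/5832615*1/85497 = -139833462098/498671084655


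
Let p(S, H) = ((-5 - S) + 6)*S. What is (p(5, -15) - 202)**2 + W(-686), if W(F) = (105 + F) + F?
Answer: 48017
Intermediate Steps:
p(S, H) = S*(1 - S) (p(S, H) = (1 - S)*S = S*(1 - S))
W(F) = 105 + 2*F
(p(5, -15) - 202)**2 + W(-686) = (5*(1 - 1*5) - 202)**2 + (105 + 2*(-686)) = (5*(1 - 5) - 202)**2 + (105 - 1372) = (5*(-4) - 202)**2 - 1267 = (-20 - 202)**2 - 1267 = (-222)**2 - 1267 = 49284 - 1267 = 48017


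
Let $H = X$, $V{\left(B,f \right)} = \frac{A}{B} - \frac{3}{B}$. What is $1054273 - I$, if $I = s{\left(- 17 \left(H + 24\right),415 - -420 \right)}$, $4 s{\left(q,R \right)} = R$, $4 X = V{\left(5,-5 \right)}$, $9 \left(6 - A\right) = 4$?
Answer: $\frac{4216257}{4} \approx 1.0541 \cdot 10^{6}$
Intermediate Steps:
$A = \frac{50}{9}$ ($A = 6 - \frac{4}{9} = \frac{50}{9} \approx 5.5556$)
$V{\left(B,f \right)} = \frac{23}{9 B}$ ($V{\left(B,f \right)} = \frac{50}{9 B} - \frac{3}{B} = \frac{23}{9 B}$)
$X = \frac{23}{180}$ ($X = \frac{\frac{23}{9} \cdot \frac{1}{5}}{4} = \frac{1}{4} \cdot \frac{23}{45} = \frac{23}{180} \approx 0.12778$)
$H = \frac{23}{180} \approx 0.12778$
$s{\left(q,R \right)} = \frac{R}{4}$
$I = \frac{835}{4}$ ($I = \frac{415 - -420}{4} = \frac{415 + 420}{4} = \frac{1}{4} \cdot 835 = \frac{835}{4} \approx 208.75$)
$1054273 - I = 1054273 - \frac{835}{4} = \frac{4216257}{4}$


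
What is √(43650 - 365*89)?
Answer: √11165 ≈ 105.66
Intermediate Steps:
√(43650 - 365*89) = √(43650 - 32485) = √11165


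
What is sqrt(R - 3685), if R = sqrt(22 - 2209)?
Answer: sqrt(-3685 + 27*I*sqrt(3)) ≈ 0.3852 + 60.705*I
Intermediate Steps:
R = 27*I*sqrt(3) (R = sqrt(-2187) = 27*I*sqrt(3) ≈ 46.765*I)
sqrt(R - 3685) = sqrt(27*I*sqrt(3) - 3685) = sqrt(-3685 + 27*I*sqrt(3))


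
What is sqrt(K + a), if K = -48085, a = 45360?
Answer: 5*I*sqrt(109) ≈ 52.202*I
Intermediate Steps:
sqrt(K + a) = sqrt(-48085 + 45360) = sqrt(-2725) = 5*I*sqrt(109)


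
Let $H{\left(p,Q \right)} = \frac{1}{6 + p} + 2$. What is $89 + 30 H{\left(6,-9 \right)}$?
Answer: $\frac{303}{2} \approx 151.5$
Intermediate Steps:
$H{\left(p,Q \right)} = 2 + \frac{1}{6 + p}$
$89 + 30 H{\left(6,-9 \right)} = 89 + 30 \frac{13 + 2 \cdot 6}{6 + 6} = 89 + 30 \frac{13 + 12}{12} = 89 + 30 \cdot \frac{1}{12} \cdot 25 = 89 + 30 \cdot \frac{25}{12} = 89 + \frac{125}{2} = \frac{303}{2}$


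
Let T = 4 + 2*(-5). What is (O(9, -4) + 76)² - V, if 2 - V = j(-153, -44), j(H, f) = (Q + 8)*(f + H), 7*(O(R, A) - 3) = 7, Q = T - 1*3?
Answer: 6595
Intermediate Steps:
T = -6 (T = 4 - 10 = -6)
Q = -9 (Q = -6 - 1*3 = -6 - 3 = -9)
O(R, A) = 4 (O(R, A) = 3 + (⅐)*7 = 3 + 1 = 4)
j(H, f) = -H - f (j(H, f) = (-9 + 8)*(f + H) = -(H + f) = -H - f)
V = -195 (V = 2 - (-1*(-153) - 1*(-44)) = 2 - (153 + 44) = 2 - 1*197 = 2 - 197 = -195)
(O(9, -4) + 76)² - V = (4 + 76)² - 1*(-195) = 80² + 195 = 6400 + 195 = 6595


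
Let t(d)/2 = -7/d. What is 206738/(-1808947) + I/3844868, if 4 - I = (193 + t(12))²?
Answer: -4430275121029/35769406803408 ≈ -0.12386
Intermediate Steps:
t(d) = -14/d (t(d) = 2*(-7/d) = -14/d)
I = -1324657/36 (I = 4 - (193 - 14/12)² = 4 - (193 - 14*1/12)² = 4 - (193 - 7/6)² = 4 - (1151/6)² = 4 - 1*1324801/36 = 4 - 1324801/36 = -1324657/36 ≈ -36796.)
206738/(-1808947) + I/3844868 = 206738/(-1808947) - 1324657/36/3844868 = 206738*(-1/1808947) - 1324657/36*1/3844868 = -29534/258421 - 1324657/138415248 = -4430275121029/35769406803408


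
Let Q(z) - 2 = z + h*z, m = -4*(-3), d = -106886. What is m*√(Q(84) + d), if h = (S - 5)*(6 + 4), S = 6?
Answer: 24*I*√26490 ≈ 3906.2*I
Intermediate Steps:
h = 10 (h = (6 - 5)*(6 + 4) = 1*10 = 10)
m = 12
Q(z) = 2 + 11*z (Q(z) = 2 + (z + 10*z) = 2 + 11*z)
m*√(Q(84) + d) = 12*√((2 + 11*84) - 106886) = 12*√((2 + 924) - 106886) = 12*√(926 - 106886) = 12*√(-105960) = 12*(2*I*√26490) = 24*I*√26490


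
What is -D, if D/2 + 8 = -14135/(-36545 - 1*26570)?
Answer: 196314/12623 ≈ 15.552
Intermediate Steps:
D = -196314/12623 (D = -16 + 2*(-14135/(-36545 - 1*26570)) = -16 + 2*(-14135/(-36545 - 26570)) = -16 + 2*(-14135/(-63115)) = -16 + 2*(-14135*(-1/63115)) = -16 + 2*(2827/12623) = -16 + 5654/12623 = -196314/12623 ≈ -15.552)
-D = -1*(-196314/12623) = 196314/12623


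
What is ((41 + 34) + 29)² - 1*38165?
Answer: -27349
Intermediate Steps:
((41 + 34) + 29)² - 1*38165 = (75 + 29)² - 38165 = 104² - 38165 = 10816 - 38165 = -27349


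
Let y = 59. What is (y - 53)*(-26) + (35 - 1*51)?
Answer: -172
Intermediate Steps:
(y - 53)*(-26) + (35 - 1*51) = (59 - 53)*(-26) + (35 - 1*51) = 6*(-26) + (35 - 51) = -156 - 16 = -172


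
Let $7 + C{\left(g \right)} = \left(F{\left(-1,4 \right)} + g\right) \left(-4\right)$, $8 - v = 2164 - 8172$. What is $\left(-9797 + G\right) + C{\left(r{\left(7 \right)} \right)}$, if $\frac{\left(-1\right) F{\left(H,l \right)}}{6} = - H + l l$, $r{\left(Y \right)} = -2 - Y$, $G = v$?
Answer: $-3344$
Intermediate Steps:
$v = 6016$ ($v = 8 - \left(2164 - 8172\right) = 8 - -6008 = 8 + 6008 = 6016$)
$G = 6016$
$F{\left(H,l \right)} = - 6 l^{2} + 6 H$ ($F{\left(H,l \right)} = - 6 \left(- H + l l\right) = - 6 \left(- H + l^{2}\right) = - 6 \left(l^{2} - H\right) = - 6 l^{2} + 6 H$)
$C{\left(g \right)} = 401 - 4 g$ ($C{\left(g \right)} = -7 + \left(\left(- 6 \cdot 4^{2} + 6 \left(-1\right)\right) + g\right) \left(-4\right) = -7 + \left(\left(\left(-6\right) 16 - 6\right) + g\right) \left(-4\right) = -7 + \left(\left(-96 - 6\right) + g\right) \left(-4\right) = -7 + \left(-102 + g\right) \left(-4\right) = -7 - \left(-408 + 4 g\right) = 401 - 4 g$)
$\left(-9797 + G\right) + C{\left(r{\left(7 \right)} \right)} = \left(-9797 + 6016\right) + \left(401 - 4 \left(-2 - 7\right)\right) = -3781 + \left(401 - 4 \left(-2 - 7\right)\right) = -3781 + \left(401 - -36\right) = -3781 + \left(401 + 36\right) = -3781 + 437 = -3344$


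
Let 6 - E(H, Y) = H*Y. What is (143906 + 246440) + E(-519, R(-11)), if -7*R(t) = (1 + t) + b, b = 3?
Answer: 390871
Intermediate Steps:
R(t) = -4/7 - t/7 (R(t) = -((1 + t) + 3)/7 = -(4 + t)/7 = -4/7 - t/7)
E(H, Y) = 6 - H*Y
(143906 + 246440) + E(-519, R(-11)) = (143906 + 246440) + (6 - 1*(-519)*(-4/7 - 1/7*(-11))) = 390346 + (6 - 1*(-519)*(-4/7 + 11/7)) = 390346 + (6 - 1*(-519)*1) = 390346 + (6 + 519) = 390346 + 525 = 390871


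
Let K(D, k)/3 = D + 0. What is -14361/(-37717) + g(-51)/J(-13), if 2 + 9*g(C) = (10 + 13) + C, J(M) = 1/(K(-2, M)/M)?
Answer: -567647/490321 ≈ -1.1577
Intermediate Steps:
K(D, k) = 3*D (K(D, k) = 3*(D + 0) = 3*D)
J(M) = -M/6 (J(M) = 1/((3*(-2))/M) = 1/(-6/M) = -M/6)
g(C) = 7/3 + C/9 (g(C) = -2/9 + ((10 + 13) + C)/9 = -2/9 + (23 + C)/9 = -2/9 + (23/9 + C/9) = 7/3 + C/9)
-14361/(-37717) + g(-51)/J(-13) = -14361/(-37717) + (7/3 + (⅑)*(-51))/((-⅙*(-13))) = -14361*(-1/37717) + (7/3 - 17/3)/(13/6) = 14361/37717 - 10/3*6/13 = 14361/37717 - 20/13 = -567647/490321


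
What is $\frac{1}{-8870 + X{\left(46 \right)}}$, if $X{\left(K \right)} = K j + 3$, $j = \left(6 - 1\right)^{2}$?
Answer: $- \frac{1}{7717} \approx -0.00012958$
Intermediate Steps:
$j = 25$ ($j = 5^{2} = 25$)
$X{\left(K \right)} = 3 + 25 K$ ($X{\left(K \right)} = K 25 + 3 = 25 K + 3 = 3 + 25 K$)
$\frac{1}{-8870 + X{\left(46 \right)}} = \frac{1}{-8870 + \left(3 + 25 \cdot 46\right)} = \frac{1}{-8870 + \left(3 + 1150\right)} = \frac{1}{-8870 + 1153} = \frac{1}{-7717} = - \frac{1}{7717}$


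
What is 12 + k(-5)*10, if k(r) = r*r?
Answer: 262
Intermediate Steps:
k(r) = r²
12 + k(-5)*10 = 12 + (-5)²*10 = 12 + 25*10 = 12 + 250 = 262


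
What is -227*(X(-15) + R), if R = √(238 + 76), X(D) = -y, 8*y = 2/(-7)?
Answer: -227/28 - 227*√314 ≈ -4030.6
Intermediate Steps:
y = -1/28 (y = (2/(-7))/8 = (2*(-⅐))/8 = (⅛)*(-2/7) = -1/28 ≈ -0.035714)
X(D) = 1/28 (X(D) = -1*(-1/28) = 1/28)
R = √314 ≈ 17.720
-227*(X(-15) + R) = -227*(1/28 + √314) = -227/28 - 227*√314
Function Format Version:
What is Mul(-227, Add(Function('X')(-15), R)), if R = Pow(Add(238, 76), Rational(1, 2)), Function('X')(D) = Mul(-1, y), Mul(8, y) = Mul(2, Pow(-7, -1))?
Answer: Add(Rational(-227, 28), Mul(-227, Pow(314, Rational(1, 2)))) ≈ -4030.6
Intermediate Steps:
y = Rational(-1, 28) (y = Mul(Rational(1, 8), Mul(2, Pow(-7, -1))) = Mul(Rational(1, 8), Mul(2, Rational(-1, 7))) = Mul(Rational(1, 8), Rational(-2, 7)) = Rational(-1, 28) ≈ -0.035714)
Function('X')(D) = Rational(1, 28) (Function('X')(D) = Mul(-1, Rational(-1, 28)) = Rational(1, 28))
R = Pow(314, Rational(1, 2)) ≈ 17.720
Mul(-227, Add(Function('X')(-15), R)) = Mul(-227, Add(Rational(1, 28), Pow(314, Rational(1, 2)))) = Add(Rational(-227, 28), Mul(-227, Pow(314, Rational(1, 2))))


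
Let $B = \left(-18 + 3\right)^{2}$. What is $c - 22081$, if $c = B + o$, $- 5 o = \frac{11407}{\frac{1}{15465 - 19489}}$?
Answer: $\frac{45792488}{5} \approx 9.1585 \cdot 10^{6}$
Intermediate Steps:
$B = 225$ ($B = \left(-15\right)^{2} = 225$)
$o = \frac{45901768}{5}$ ($o = - \frac{11407 \frac{1}{\frac{1}{15465 - 19489}}}{5} = - \frac{11407 \frac{1}{\frac{1}{-4024}}}{5} = - \frac{11407 \frac{1}{- \frac{1}{4024}}}{5} = - \frac{11407 \left(-4024\right)}{5} = \left(- \frac{1}{5}\right) \left(-45901768\right) = \frac{45901768}{5} \approx 9.1804 \cdot 10^{6}$)
$c = \frac{45902893}{5}$ ($c = 225 + \frac{45901768}{5} = \frac{45902893}{5} \approx 9.1806 \cdot 10^{6}$)
$c - 22081 = \frac{45902893}{5} - 22081 = \frac{45792488}{5}$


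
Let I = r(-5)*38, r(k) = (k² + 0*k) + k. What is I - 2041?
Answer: -1281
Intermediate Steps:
r(k) = k + k² (r(k) = (k² + 0) + k = k² + k = k + k²)
I = 760 (I = -5*(1 - 5)*38 = -5*(-4)*38 = 20*38 = 760)
I - 2041 = 760 - 2041 = -1281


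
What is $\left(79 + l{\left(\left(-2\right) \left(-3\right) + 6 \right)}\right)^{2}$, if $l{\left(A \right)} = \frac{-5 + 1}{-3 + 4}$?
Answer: $5625$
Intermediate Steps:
$l{\left(A \right)} = -4$ ($l{\left(A \right)} = - \frac{4}{1} = \left(-4\right) 1 = -4$)
$\left(79 + l{\left(\left(-2\right) \left(-3\right) + 6 \right)}\right)^{2} = \left(79 - 4\right)^{2} = 75^{2} = 5625$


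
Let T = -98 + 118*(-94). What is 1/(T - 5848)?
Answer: -1/17038 ≈ -5.8692e-5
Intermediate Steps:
T = -11190 (T = -98 - 11092 = -11190)
1/(T - 5848) = 1/(-11190 - 5848) = 1/(-17038) = -1/17038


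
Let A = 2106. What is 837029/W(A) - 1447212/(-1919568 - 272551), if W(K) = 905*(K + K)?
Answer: 7351436708771/8356050731340 ≈ 0.87977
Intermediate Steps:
W(K) = 1810*K (W(K) = 905*(2*K) = 1810*K)
837029/W(A) - 1447212/(-1919568 - 272551) = 837029/((1810*2106)) - 1447212/(-1919568 - 272551) = 837029/3811860 - 1447212/(-2192119) = 837029*(1/3811860) - 1447212*(-1/2192119) = 837029/3811860 + 1447212/2192119 = 7351436708771/8356050731340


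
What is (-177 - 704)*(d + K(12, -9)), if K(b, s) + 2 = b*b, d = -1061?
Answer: 809639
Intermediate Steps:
K(b, s) = -2 + b² (K(b, s) = -2 + b*b = -2 + b²)
(-177 - 704)*(d + K(12, -9)) = (-177 - 704)*(-1061 + (-2 + 12²)) = -881*(-1061 + (-2 + 144)) = -881*(-1061 + 142) = -881*(-919) = 809639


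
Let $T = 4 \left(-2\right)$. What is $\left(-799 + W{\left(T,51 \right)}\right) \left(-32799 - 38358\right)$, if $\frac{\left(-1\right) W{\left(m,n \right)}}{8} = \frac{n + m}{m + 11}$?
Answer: $65013779$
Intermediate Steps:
$T = -8$
$W{\left(m,n \right)} = - \frac{8 \left(m + n\right)}{11 + m}$ ($W{\left(m,n \right)} = - 8 \frac{n + m}{m + 11} = - 8 \frac{m + n}{11 + m} = - \frac{8 \left(m + n\right)}{11 + m}$)
$\left(-799 + W{\left(T,51 \right)}\right) \left(-32799 - 38358\right) = \left(-799 + \frac{8 \left(\left(-1\right) \left(-8\right) - 51\right)}{11 - 8}\right) \left(-32799 - 38358\right) = \left(-799 + \frac{8 \left(8 - 51\right)}{3}\right) \left(-71157\right) = \left(-799 + 8 \cdot \frac{1}{3} \left(-43\right)\right) \left(-71157\right) = \left(-799 - \frac{344}{3}\right) \left(-71157\right) = \left(- \frac{2741}{3}\right) \left(-71157\right) = 65013779$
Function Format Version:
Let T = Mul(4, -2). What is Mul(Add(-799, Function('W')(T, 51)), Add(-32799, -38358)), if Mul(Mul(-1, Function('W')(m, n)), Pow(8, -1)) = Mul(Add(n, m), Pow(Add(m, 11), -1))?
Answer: 65013779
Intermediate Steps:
T = -8
Function('W')(m, n) = Mul(-8, Pow(Add(11, m), -1), Add(m, n)) (Function('W')(m, n) = Mul(-8, Mul(Add(n, m), Pow(Add(m, 11), -1))) = Mul(-8, Mul(Add(m, n), Pow(Add(11, m), -1))) = Mul(-8, Mul(Pow(Add(11, m), -1), Add(m, n))) = Mul(-8, Pow(Add(11, m), -1), Add(m, n)))
Mul(Add(-799, Function('W')(T, 51)), Add(-32799, -38358)) = Mul(Add(-799, Mul(8, Pow(Add(11, -8), -1), Add(Mul(-1, -8), Mul(-1, 51)))), Add(-32799, -38358)) = Mul(Add(-799, Mul(8, Pow(3, -1), Add(8, -51))), -71157) = Mul(Add(-799, Mul(8, Rational(1, 3), -43)), -71157) = Mul(Add(-799, Rational(-344, 3)), -71157) = Mul(Rational(-2741, 3), -71157) = 65013779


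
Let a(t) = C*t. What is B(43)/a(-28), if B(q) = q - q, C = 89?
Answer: 0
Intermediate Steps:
B(q) = 0
a(t) = 89*t
B(43)/a(-28) = 0/((89*(-28))) = 0/(-2492) = 0*(-1/2492) = 0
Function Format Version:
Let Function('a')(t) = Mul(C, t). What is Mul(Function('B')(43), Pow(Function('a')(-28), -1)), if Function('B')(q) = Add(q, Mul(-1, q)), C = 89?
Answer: 0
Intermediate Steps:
Function('B')(q) = 0
Function('a')(t) = Mul(89, t)
Mul(Function('B')(43), Pow(Function('a')(-28), -1)) = Mul(0, Pow(Mul(89, -28), -1)) = Mul(0, Pow(-2492, -1)) = Mul(0, Rational(-1, 2492)) = 0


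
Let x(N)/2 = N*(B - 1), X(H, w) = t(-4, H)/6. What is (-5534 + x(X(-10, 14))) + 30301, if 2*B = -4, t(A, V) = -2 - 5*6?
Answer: 24799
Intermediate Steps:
t(A, V) = -32 (t(A, V) = -2 - 30 = -32)
B = -2 (B = (½)*(-4) = -2)
X(H, w) = -16/3 (X(H, w) = -32/6 = -32*⅙ = -16/3)
x(N) = -6*N (x(N) = 2*(N*(-2 - 1)) = 2*(N*(-3)) = 2*(-3*N) = -6*N)
(-5534 + x(X(-10, 14))) + 30301 = (-5534 - 6*(-16/3)) + 30301 = (-5534 + 32) + 30301 = -5502 + 30301 = 24799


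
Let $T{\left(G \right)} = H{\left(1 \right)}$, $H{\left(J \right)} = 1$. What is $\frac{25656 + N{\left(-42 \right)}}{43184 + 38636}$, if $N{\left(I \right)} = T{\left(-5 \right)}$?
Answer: $\frac{25657}{81820} \approx 0.31358$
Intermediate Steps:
$T{\left(G \right)} = 1$
$N{\left(I \right)} = 1$
$\frac{25656 + N{\left(-42 \right)}}{43184 + 38636} = \frac{25656 + 1}{43184 + 38636} = \frac{25657}{81820}$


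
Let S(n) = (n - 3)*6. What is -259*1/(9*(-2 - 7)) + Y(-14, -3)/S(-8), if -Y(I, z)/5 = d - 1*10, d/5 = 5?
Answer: 7723/1782 ≈ 4.3339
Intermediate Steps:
d = 25 (d = 5*5 = 25)
Y(I, z) = -75 (Y(I, z) = -5*(25 - 1*10) = -5*(25 - 10) = -5*15 = -75)
S(n) = -18 + 6*n (S(n) = (-3 + n)*6 = -18 + 6*n)
-259*1/(9*(-2 - 7)) + Y(-14, -3)/S(-8) = -259*1/(9*(-2 - 7)) - 75/(-18 + 6*(-8)) = -259/(9*(-9)) - 75/(-18 - 48) = -259/(-81) - 75/(-66) = -259*(-1/81) - 75*(-1/66) = 259/81 + 25/22 = 7723/1782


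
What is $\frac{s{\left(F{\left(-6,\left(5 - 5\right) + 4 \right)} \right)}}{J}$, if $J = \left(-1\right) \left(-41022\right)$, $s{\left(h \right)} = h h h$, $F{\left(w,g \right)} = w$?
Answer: $- \frac{12}{2279} \approx -0.0052655$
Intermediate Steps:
$s{\left(h \right)} = h^{3}$ ($s{\left(h \right)} = h^{2} h = h^{3}$)
$J = 41022$
$\frac{s{\left(F{\left(-6,\left(5 - 5\right) + 4 \right)} \right)}}{J} = \frac{\left(-6\right)^{3}}{41022} = \left(-216\right) \frac{1}{41022} = - \frac{12}{2279}$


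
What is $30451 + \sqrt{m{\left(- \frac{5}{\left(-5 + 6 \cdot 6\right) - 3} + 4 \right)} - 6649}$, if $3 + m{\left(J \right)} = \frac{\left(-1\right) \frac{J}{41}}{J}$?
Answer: $30451 + \frac{i \sqrt{11182053}}{41} \approx 30451.0 + 81.56 i$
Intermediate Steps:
$m{\left(J \right)} = - \frac{124}{41}$ ($m{\left(J \right)} = -3 + \frac{\left(-1\right) \frac{J}{41}}{J} = -3 + \frac{\left(- \frac{1}{41}\right) J}{J} = -3 - \frac{1}{41} = - \frac{124}{41}$)
$30451 + \sqrt{m{\left(- \frac{5}{\left(-5 + 6 \cdot 6\right) - 3} + 4 \right)} - 6649} = 30451 + \sqrt{- \frac{124}{41} - 6649} = 30451 + \sqrt{- \frac{272733}{41}} = 30451 + \frac{i \sqrt{11182053}}{41}$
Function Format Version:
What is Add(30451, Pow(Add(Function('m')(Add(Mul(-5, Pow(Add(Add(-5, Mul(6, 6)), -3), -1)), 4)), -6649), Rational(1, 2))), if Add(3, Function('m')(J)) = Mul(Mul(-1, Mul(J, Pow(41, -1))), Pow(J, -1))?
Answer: Add(30451, Mul(Rational(1, 41), I, Pow(11182053, Rational(1, 2)))) ≈ Add(30451., Mul(81.560, I))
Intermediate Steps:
Function('m')(J) = Rational(-124, 41) (Function('m')(J) = Add(-3, Mul(Mul(-1, Mul(J, Pow(41, -1))), Pow(J, -1))) = Add(-3, Mul(Mul(-1, Mul(J, Rational(1, 41))), Pow(J, -1))) = Add(-3, Mul(Mul(-1, Mul(Rational(1, 41), J)), Pow(J, -1))) = Add(-3, Mul(Mul(Rational(-1, 41), J), Pow(J, -1))) = Add(-3, Rational(-1, 41)) = Rational(-124, 41))
Add(30451, Pow(Add(Function('m')(Add(Mul(-5, Pow(Add(Add(-5, Mul(6, 6)), -3), -1)), 4)), -6649), Rational(1, 2))) = Add(30451, Pow(Add(Rational(-124, 41), -6649), Rational(1, 2))) = Add(30451, Pow(Rational(-272733, 41), Rational(1, 2))) = Add(30451, Mul(Rational(1, 41), I, Pow(11182053, Rational(1, 2))))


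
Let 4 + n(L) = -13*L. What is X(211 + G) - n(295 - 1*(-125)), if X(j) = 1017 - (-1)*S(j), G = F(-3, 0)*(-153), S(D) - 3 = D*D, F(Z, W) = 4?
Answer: 167285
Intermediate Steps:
S(D) = 3 + D**2 (S(D) = 3 + D*D = 3 + D**2)
G = -612 (G = 4*(-153) = -612)
X(j) = 1020 + j**2 (X(j) = 1017 - (-1)*(3 + j**2) = 1017 - (-3 - j**2) = 1017 + (3 + j**2) = 1020 + j**2)
n(L) = -4 - 13*L
X(211 + G) - n(295 - 1*(-125)) = (1020 + (211 - 612)**2) - (-4 - 13*(295 - 1*(-125))) = (1020 + (-401)**2) - (-4 - 13*(295 + 125)) = (1020 + 160801) - (-4 - 13*420) = 161821 - (-4 - 5460) = 161821 - 1*(-5464) = 161821 + 5464 = 167285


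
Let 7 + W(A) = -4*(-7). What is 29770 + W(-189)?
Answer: 29791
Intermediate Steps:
W(A) = 21 (W(A) = -7 - 4*(-7) = -7 + 28 = 21)
29770 + W(-189) = 29770 + 21 = 29791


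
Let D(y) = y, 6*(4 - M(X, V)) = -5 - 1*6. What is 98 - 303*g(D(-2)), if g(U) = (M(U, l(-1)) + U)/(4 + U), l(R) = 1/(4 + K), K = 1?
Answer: -1931/4 ≈ -482.75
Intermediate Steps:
l(R) = 1/5 (l(R) = 1/(4 + 1) = 1/5)
M(X, V) = 35/6 (M(X, V) = 4 - (-5 - 1*6)/6 = 4 - (-5 - 6)/6 = 4 - 1/6*(-11) = 4 + 11/6 = 35/6)
g(U) = (35/6 + U)/(4 + U)
98 - 303*g(D(-2)) = 98 - 303*(35/6 - 2)/(4 - 2) = 98 - 303*23/(2*6) = 98 - 303*23/12 = 98 - 2323/4 = -1931/4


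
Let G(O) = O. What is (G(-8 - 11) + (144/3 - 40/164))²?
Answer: 1390041/1681 ≈ 826.91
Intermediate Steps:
(G(-8 - 11) + (144/3 - 40/164))² = ((-8 - 11) + (144/3 - 40/164))² = (-19 + (144*(⅓) - 40*1/164))² = (-19 + (48 - 10/41))² = (-19 + 1958/41)² = (1179/41)² = 1390041/1681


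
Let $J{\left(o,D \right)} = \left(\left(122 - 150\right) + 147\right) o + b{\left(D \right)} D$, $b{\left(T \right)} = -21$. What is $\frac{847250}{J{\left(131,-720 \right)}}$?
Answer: $\frac{847250}{30709} \approx 27.59$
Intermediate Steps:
$J{\left(o,D \right)} = - 21 D + 119 o$ ($J{\left(o,D \right)} = \left(\left(122 - 150\right) + 147\right) o - 21 D = \left(-28 + 147\right) o - 21 D = 119 o - 21 D = - 21 D + 119 o$)
$\frac{847250}{J{\left(131,-720 \right)}} = \frac{847250}{\left(-21\right) \left(-720\right) + 119 \cdot 131} = \frac{847250}{15120 + 15589} = \frac{847250}{30709}$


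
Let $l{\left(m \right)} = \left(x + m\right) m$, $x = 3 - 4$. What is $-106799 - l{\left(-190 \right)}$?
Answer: $-143089$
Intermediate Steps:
$x = -1$ ($x = 3 - 4 = -1$)
$l{\left(m \right)} = m \left(-1 + m\right)$ ($l{\left(m \right)} = \left(-1 + m\right) m = m \left(-1 + m\right)$)
$-106799 - l{\left(-190 \right)} = -106799 - - 190 \left(-1 - 190\right) = -106799 - \left(-190\right) \left(-191\right) = -106799 - 36290 = -143089$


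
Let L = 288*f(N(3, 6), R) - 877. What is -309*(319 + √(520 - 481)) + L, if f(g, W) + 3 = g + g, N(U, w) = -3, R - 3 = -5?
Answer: -102040 - 309*√39 ≈ -1.0397e+5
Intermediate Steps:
R = -2 (R = 3 - 5 = -2)
f(g, W) = -3 + 2*g (f(g, W) = -3 + (g + g) = -3 + 2*g)
L = -3469 (L = 288*(-3 + 2*(-3)) - 877 = 288*(-3 - 6) - 877 = 288*(-9) - 877 = -2592 - 877 = -3469)
-309*(319 + √(520 - 481)) + L = -309*(319 + √(520 - 481)) - 3469 = -309*(319 + √39) - 3469 = (-98571 - 309*√39) - 3469 = -102040 - 309*√39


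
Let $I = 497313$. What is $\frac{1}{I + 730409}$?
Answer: $\frac{1}{1227722} \approx 8.1452 \cdot 10^{-7}$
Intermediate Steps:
$\frac{1}{I + 730409} = \frac{1}{497313 + 730409} = \frac{1}{1227722}$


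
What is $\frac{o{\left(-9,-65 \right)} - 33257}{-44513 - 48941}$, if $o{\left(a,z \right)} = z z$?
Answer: $\frac{14516}{46727} \approx 0.31066$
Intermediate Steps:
$o{\left(a,z \right)} = z^{2}$
$\frac{o{\left(-9,-65 \right)} - 33257}{-44513 - 48941} = \frac{\left(-65\right)^{2} - 33257}{-44513 - 48941} = \frac{4225 - 33257}{-93454} = \left(-29032\right) \left(- \frac{1}{93454}\right) = \frac{14516}{46727}$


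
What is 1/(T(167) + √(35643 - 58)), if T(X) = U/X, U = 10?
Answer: -334/198485993 + 27889*√35585/992429965 ≈ 0.0052994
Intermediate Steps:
T(X) = 10/X
1/(T(167) + √(35643 - 58)) = 1/(10/167 + √(35643 - 58)) = 1/(10*(1/167) + √35585) = 1/(10/167 + √35585)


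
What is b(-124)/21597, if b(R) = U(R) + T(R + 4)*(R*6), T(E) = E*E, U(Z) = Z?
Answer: -10713724/21597 ≈ -496.07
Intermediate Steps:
T(E) = E**2
b(R) = R + 6*R*(4 + R)**2 (b(R) = R + (R + 4)**2*(R*6) = R + (4 + R)**2*(6*R) = R + 6*R*(4 + R)**2)
b(-124)/21597 = -124*(1 + 6*(4 - 124)**2)/21597 = -124*(1 + 6*(-120)**2)*(1/21597) = -124*(1 + 6*14400)*(1/21597) = -124*(1 + 86400)*(1/21597) = -124*86401*(1/21597) = -10713724*1/21597 = -10713724/21597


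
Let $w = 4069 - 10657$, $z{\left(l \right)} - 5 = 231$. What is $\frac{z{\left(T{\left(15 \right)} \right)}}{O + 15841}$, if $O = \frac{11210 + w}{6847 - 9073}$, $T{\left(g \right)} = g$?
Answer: $\frac{131334}{8814361} \approx 0.0149$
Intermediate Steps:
$z{\left(l \right)} = 236$ ($z{\left(l \right)} = 5 + 231 = 236$)
$w = -6588$ ($w = 4069 - 10657 = -6588$)
$O = - \frac{2311}{1113}$ ($O = \frac{11210 - 6588}{6847 - 9073} = \frac{4622}{-2226} = 4622 \left(- \frac{1}{2226}\right) = - \frac{2311}{1113} \approx -2.0764$)
$\frac{z{\left(T{\left(15 \right)} \right)}}{O + 15841} = \frac{236}{- \frac{2311}{1113} + 15841} = \frac{236}{\frac{17628722}{1113}} = 236 \cdot \frac{1113}{17628722} = \frac{131334}{8814361}$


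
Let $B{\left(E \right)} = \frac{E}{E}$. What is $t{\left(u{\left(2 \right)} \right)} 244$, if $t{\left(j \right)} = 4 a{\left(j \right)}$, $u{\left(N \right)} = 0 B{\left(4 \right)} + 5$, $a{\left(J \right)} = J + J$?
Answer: $9760$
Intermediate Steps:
$a{\left(J \right)} = 2 J$
$B{\left(E \right)} = 1$
$u{\left(N \right)} = 5$ ($u{\left(N \right)} = 0 \cdot 1 + 5 = 0 + 5 = 5$)
$t{\left(j \right)} = 8 j$ ($t{\left(j \right)} = 4 \cdot 2 j = 8 j$)
$t{\left(u{\left(2 \right)} \right)} 244 = 8 \cdot 5 \cdot 244 = 40 \cdot 244 = 9760$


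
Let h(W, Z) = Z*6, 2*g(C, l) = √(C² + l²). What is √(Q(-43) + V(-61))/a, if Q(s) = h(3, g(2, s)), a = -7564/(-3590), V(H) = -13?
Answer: 1795*√(-13 + 3*√1853)/3782 ≈ 5.1149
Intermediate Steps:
a = 3782/1795 (a = -7564*(-1/3590) = 3782/1795 ≈ 2.1070)
g(C, l) = √(C² + l²)/2
h(W, Z) = 6*Z
Q(s) = 3*√(4 + s²) (Q(s) = 6*(√(2² + s²)/2) = 6*(√(4 + s²)/2) = 3*√(4 + s²))
√(Q(-43) + V(-61))/a = √(3*√(4 + (-43)²) - 13)/(3782/1795) = √(3*√(4 + 1849) - 13)*(1795/3782) = √(3*√1853 - 13)*(1795/3782) = √(-13 + 3*√1853)*(1795/3782) = 1795*√(-13 + 3*√1853)/3782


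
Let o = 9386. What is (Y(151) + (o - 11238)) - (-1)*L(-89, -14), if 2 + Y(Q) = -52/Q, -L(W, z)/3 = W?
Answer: -239689/151 ≈ -1587.3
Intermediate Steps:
L(W, z) = -3*W
Y(Q) = -2 - 52/Q
(Y(151) + (o - 11238)) - (-1)*L(-89, -14) = ((-2 - 52/151) + (9386 - 11238)) - (-1)*(-3*(-89)) = ((-2 - 52*1/151) - 1852) - (-1)*267 = ((-2 - 52/151) - 1852) - 1*(-267) = (-354/151 - 1852) + 267 = -280006/151 + 267 = -239689/151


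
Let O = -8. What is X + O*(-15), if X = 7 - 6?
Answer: 121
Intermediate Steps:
X = 1
X + O*(-15) = 1 - 8*(-15) = 1 + 120 = 121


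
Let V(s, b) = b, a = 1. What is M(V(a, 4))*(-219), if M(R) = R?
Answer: -876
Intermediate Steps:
M(V(a, 4))*(-219) = 4*(-219) = -876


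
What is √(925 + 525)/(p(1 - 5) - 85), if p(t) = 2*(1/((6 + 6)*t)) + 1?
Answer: -120*√58/2017 ≈ -0.45309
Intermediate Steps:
p(t) = 1 + 1/(6*t) (p(t) = 2*(1/(12*t)) + 1 = 1/(6*t) + 1 = 1 + 1/(6*t))
√(925 + 525)/(p(1 - 5) - 85) = √(925 + 525)/((⅙ + (1 - 5))/(1 - 5) - 85) = √1450/((⅙ - 4)/(-4) - 85) = (5*√58)/(-¼*(-23/6) - 85) = (5*√58)/(23/24 - 85) = (5*√58)/(-2017/24) = (5*√58)*(-24/2017) = -120*√58/2017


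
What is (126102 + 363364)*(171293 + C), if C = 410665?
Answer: 284848654428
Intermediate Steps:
(126102 + 363364)*(171293 + C) = (126102 + 363364)*(171293 + 410665) = 489466*581958 = 284848654428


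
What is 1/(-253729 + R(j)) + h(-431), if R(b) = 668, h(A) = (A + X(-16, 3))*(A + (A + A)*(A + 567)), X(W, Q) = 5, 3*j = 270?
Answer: 12684540404717/253061 ≈ 5.0124e+7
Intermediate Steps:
j = 90 (j = (⅓)*270 = 90)
h(A) = (5 + A)*(A + 2*A*(567 + A)) (h(A) = (A + 5)*(A + (A + A)*(A + 567)) = (5 + A)*(A + (2*A)*(567 + A)) = (5 + A)*(A + 2*A*(567 + A)))
1/(-253729 + R(j)) + h(-431) = 1/(-253729 + 668) - 431*(5675 + 2*(-431)² + 1145*(-431)) = 1/(-253061) - 431*(5675 + 2*185761 - 493495) = -1/253061 - 431*(5675 + 371522 - 493495) = -1/253061 - 431*(-116298) = -1/253061 + 50124438 = 12684540404717/253061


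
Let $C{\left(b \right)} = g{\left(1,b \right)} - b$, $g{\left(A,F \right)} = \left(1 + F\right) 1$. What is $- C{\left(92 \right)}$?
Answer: $-1$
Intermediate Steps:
$g{\left(A,F \right)} = 1 + F$
$C{\left(b \right)} = 1$ ($C{\left(b \right)} = \left(1 + b\right) - b = 1$)
$- C{\left(92 \right)} = \left(-1\right) 1 = -1$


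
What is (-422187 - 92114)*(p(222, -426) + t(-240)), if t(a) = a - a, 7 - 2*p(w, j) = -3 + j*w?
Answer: -24321808591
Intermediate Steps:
p(w, j) = 5 - j*w/2 (p(w, j) = 7/2 - (-3 + j*w)/2 = 7/2 + (3/2 - j*w/2) = 5 - j*w/2)
t(a) = 0
(-422187 - 92114)*(p(222, -426) + t(-240)) = (-422187 - 92114)*((5 - ½*(-426)*222) + 0) = -514301*((5 + 47286) + 0) = -514301*(47291 + 0) = -514301*47291 = -24321808591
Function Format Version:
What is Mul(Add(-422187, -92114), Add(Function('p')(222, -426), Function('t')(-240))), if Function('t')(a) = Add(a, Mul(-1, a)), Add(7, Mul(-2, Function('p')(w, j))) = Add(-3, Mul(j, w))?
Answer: -24321808591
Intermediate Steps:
Function('p')(w, j) = Add(5, Mul(Rational(-1, 2), j, w)) (Function('p')(w, j) = Add(Rational(7, 2), Mul(Rational(-1, 2), Add(-3, Mul(j, w)))) = Add(Rational(7, 2), Add(Rational(3, 2), Mul(Rational(-1, 2), j, w))) = Add(5, Mul(Rational(-1, 2), j, w)))
Function('t')(a) = 0
Mul(Add(-422187, -92114), Add(Function('p')(222, -426), Function('t')(-240))) = Mul(Add(-422187, -92114), Add(Add(5, Mul(Rational(-1, 2), -426, 222)), 0)) = Mul(-514301, Add(Add(5, 47286), 0)) = Mul(-514301, Add(47291, 0)) = Mul(-514301, 47291) = -24321808591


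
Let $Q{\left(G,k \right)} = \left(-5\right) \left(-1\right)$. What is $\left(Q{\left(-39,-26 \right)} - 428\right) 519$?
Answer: $-219537$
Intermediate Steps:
$Q{\left(G,k \right)} = 5$
$\left(Q{\left(-39,-26 \right)} - 428\right) 519 = \left(5 - 428\right) 519 = \left(-423\right) 519 = -219537$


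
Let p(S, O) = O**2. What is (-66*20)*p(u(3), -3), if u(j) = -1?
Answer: -11880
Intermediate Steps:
(-66*20)*p(u(3), -3) = -66*20*(-3)**2 = -1320*9 = -11880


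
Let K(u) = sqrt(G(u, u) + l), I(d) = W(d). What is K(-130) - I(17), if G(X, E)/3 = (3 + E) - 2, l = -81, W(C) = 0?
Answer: 6*I*sqrt(13) ≈ 21.633*I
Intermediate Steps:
I(d) = 0
G(X, E) = 3 + 3*E (G(X, E) = 3*((3 + E) - 2) = 3*(1 + E) = 3 + 3*E)
K(u) = sqrt(-78 + 3*u) (K(u) = sqrt((3 + 3*u) - 81) = sqrt(-78 + 3*u))
K(-130) - I(17) = sqrt(-78 + 3*(-130)) - 1*0 = sqrt(-78 - 390) + 0 = sqrt(-468) + 0 = 6*I*sqrt(13) + 0 = 6*I*sqrt(13)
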